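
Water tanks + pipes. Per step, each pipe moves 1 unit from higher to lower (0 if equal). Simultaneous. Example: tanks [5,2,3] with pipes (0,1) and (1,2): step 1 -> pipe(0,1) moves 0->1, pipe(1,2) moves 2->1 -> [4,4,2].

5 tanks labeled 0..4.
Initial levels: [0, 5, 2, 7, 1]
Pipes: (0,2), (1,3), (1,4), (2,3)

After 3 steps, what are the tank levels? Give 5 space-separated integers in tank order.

Answer: 2 3 3 3 4

Derivation:
Step 1: flows [2->0,3->1,1->4,3->2] -> levels [1 5 2 5 2]
Step 2: flows [2->0,1=3,1->4,3->2] -> levels [2 4 2 4 3]
Step 3: flows [0=2,1=3,1->4,3->2] -> levels [2 3 3 3 4]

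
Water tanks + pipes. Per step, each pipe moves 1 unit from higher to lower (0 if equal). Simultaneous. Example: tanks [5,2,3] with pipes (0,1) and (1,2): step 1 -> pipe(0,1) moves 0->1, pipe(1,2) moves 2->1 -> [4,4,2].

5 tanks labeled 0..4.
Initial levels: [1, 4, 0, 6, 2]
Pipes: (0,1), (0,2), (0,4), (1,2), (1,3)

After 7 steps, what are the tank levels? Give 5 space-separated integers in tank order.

Step 1: flows [1->0,0->2,4->0,1->2,3->1] -> levels [2 3 2 5 1]
Step 2: flows [1->0,0=2,0->4,1->2,3->1] -> levels [2 2 3 4 2]
Step 3: flows [0=1,2->0,0=4,2->1,3->1] -> levels [3 4 1 3 2]
Step 4: flows [1->0,0->2,0->4,1->2,1->3] -> levels [2 1 3 4 3]
Step 5: flows [0->1,2->0,4->0,2->1,3->1] -> levels [3 4 1 3 2]
  -> period-2 cycle: step 5 state = step 3 state
  -> state at step 7: (7-3) mod 2 = 0, same as step 3 -> [3 4 1 3 2]

Answer: 3 4 1 3 2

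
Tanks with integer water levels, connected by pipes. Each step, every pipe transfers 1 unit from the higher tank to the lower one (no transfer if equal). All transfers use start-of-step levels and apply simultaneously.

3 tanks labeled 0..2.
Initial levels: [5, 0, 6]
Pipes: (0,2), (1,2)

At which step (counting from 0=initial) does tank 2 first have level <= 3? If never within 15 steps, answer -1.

Step 1: flows [2->0,2->1] -> levels [6 1 4]
Step 2: flows [0->2,2->1] -> levels [5 2 4]
Step 3: flows [0->2,2->1] -> levels [4 3 4]
Step 4: flows [0=2,2->1] -> levels [4 4 3]
Tank 2 first reaches <=3 at step 4

Answer: 4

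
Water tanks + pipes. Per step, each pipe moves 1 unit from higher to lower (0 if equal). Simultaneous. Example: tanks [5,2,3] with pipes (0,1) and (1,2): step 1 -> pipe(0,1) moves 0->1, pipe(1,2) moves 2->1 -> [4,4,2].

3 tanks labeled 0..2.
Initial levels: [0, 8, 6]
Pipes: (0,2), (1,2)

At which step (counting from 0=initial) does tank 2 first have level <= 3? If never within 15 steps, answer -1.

Answer: -1

Derivation:
Step 1: flows [2->0,1->2] -> levels [1 7 6]
Step 2: flows [2->0,1->2] -> levels [2 6 6]
Step 3: flows [2->0,1=2] -> levels [3 6 5]
Step 4: flows [2->0,1->2] -> levels [4 5 5]
Step 5: flows [2->0,1=2] -> levels [5 5 4]
Step 6: flows [0->2,1->2] -> levels [4 4 6]
Step 7: flows [2->0,2->1] -> levels [5 5 4]
  -> period-2 cycle (repeats step 5); tank 2 never drops to <=3
Tank 2 never reaches <=3 within 15 steps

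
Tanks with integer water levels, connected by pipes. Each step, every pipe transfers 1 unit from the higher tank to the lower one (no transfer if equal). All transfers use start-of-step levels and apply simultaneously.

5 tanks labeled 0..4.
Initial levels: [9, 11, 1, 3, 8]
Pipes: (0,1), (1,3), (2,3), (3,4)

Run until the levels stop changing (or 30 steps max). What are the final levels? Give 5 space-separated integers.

Answer: 7 8 6 5 6

Derivation:
Step 1: flows [1->0,1->3,3->2,4->3] -> levels [10 9 2 4 7]
Step 2: flows [0->1,1->3,3->2,4->3] -> levels [9 9 3 5 6]
Step 3: flows [0=1,1->3,3->2,4->3] -> levels [9 8 4 6 5]
Step 4: flows [0->1,1->3,3->2,3->4] -> levels [8 8 5 5 6]
Step 5: flows [0=1,1->3,2=3,4->3] -> levels [8 7 5 7 5]
Step 6: flows [0->1,1=3,3->2,3->4] -> levels [7 8 6 5 6]
Step 7: flows [1->0,1->3,2->3,4->3] -> levels [8 6 5 8 5]
Step 8: flows [0->1,3->1,3->2,3->4] -> levels [7 8 6 5 6]
  -> period-2 cycle: step 8 state = step 6 state; never stabilizes
  -> state at step 30: (30-6) mod 2 = 0, same as step 6 -> [7 8 6 5 6]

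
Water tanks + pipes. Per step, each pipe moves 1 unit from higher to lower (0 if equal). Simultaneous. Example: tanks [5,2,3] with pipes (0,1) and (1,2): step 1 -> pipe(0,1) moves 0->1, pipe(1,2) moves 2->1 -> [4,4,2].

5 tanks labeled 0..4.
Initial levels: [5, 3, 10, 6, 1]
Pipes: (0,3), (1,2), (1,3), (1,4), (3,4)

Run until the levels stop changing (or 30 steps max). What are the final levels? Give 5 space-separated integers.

Step 1: flows [3->0,2->1,3->1,1->4,3->4] -> levels [6 4 9 3 3]
Step 2: flows [0->3,2->1,1->3,1->4,3=4] -> levels [5 3 8 5 4]
Step 3: flows [0=3,2->1,3->1,4->1,3->4] -> levels [5 6 7 3 4]
Step 4: flows [0->3,2->1,1->3,1->4,4->3] -> levels [4 5 6 6 4]
Step 5: flows [3->0,2->1,3->1,1->4,3->4] -> levels [5 6 5 3 6]
Step 6: flows [0->3,1->2,1->3,1=4,4->3] -> levels [4 4 6 6 5]
Step 7: flows [3->0,2->1,3->1,4->1,3->4] -> levels [5 7 5 3 5]
Step 8: flows [0->3,1->2,1->3,1->4,4->3] -> levels [4 4 6 6 5]
  -> period-2 cycle: step 8 state = step 6 state; never stabilizes
  -> state at step 30: (30-6) mod 2 = 0, same as step 6 -> [4 4 6 6 5]

Answer: 4 4 6 6 5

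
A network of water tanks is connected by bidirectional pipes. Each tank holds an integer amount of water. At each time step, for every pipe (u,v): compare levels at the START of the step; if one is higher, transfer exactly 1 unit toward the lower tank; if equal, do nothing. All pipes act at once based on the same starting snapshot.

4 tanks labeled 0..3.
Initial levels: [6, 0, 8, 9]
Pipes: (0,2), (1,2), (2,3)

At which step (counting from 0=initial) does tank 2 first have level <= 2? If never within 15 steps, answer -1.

Answer: -1

Derivation:
Step 1: flows [2->0,2->1,3->2] -> levels [7 1 7 8]
Step 2: flows [0=2,2->1,3->2] -> levels [7 2 7 7]
Step 3: flows [0=2,2->1,2=3] -> levels [7 3 6 7]
Step 4: flows [0->2,2->1,3->2] -> levels [6 4 7 6]
Step 5: flows [2->0,2->1,2->3] -> levels [7 5 4 7]
Step 6: flows [0->2,1->2,3->2] -> levels [6 4 7 6]
  -> period-2 cycle (repeats step 4); tank 2 never drops to <=2
Tank 2 never reaches <=2 within 15 steps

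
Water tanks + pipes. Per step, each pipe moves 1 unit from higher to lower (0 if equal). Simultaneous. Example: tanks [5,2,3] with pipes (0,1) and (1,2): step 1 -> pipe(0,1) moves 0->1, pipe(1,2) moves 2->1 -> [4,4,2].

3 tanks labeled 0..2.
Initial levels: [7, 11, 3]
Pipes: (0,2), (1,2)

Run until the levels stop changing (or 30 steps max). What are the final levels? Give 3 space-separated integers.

Answer: 7 7 7

Derivation:
Step 1: flows [0->2,1->2] -> levels [6 10 5]
Step 2: flows [0->2,1->2] -> levels [5 9 7]
Step 3: flows [2->0,1->2] -> levels [6 8 7]
Step 4: flows [2->0,1->2] -> levels [7 7 7]
Step 5: flows [0=2,1=2] -> levels [7 7 7]
  -> stable (no change)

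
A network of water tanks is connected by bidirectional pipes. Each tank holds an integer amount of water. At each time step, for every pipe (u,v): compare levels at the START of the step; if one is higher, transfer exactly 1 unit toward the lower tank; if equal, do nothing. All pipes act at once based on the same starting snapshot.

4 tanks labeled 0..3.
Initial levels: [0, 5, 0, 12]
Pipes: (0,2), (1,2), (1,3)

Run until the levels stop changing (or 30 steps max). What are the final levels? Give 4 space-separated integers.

Answer: 4 3 5 5

Derivation:
Step 1: flows [0=2,1->2,3->1] -> levels [0 5 1 11]
Step 2: flows [2->0,1->2,3->1] -> levels [1 5 1 10]
Step 3: flows [0=2,1->2,3->1] -> levels [1 5 2 9]
Step 4: flows [2->0,1->2,3->1] -> levels [2 5 2 8]
Step 5: flows [0=2,1->2,3->1] -> levels [2 5 3 7]
Step 6: flows [2->0,1->2,3->1] -> levels [3 5 3 6]
Step 7: flows [0=2,1->2,3->1] -> levels [3 5 4 5]
Step 8: flows [2->0,1->2,1=3] -> levels [4 4 4 5]
Step 9: flows [0=2,1=2,3->1] -> levels [4 5 4 4]
Step 10: flows [0=2,1->2,1->3] -> levels [4 3 5 5]
Step 11: flows [2->0,2->1,3->1] -> levels [5 5 3 4]
Step 12: flows [0->2,1->2,1->3] -> levels [4 3 5 5]
  -> period-2 cycle: step 12 state = step 10 state; never stabilizes
  -> state at step 30: (30-10) mod 2 = 0, same as step 10 -> [4 3 5 5]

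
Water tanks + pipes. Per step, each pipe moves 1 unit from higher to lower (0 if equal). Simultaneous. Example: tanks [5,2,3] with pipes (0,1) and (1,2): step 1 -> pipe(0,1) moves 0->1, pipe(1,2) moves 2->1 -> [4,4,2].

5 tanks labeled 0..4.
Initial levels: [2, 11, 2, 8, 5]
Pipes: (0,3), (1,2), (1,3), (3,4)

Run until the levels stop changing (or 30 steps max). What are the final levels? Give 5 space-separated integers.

Answer: 6 6 5 4 7

Derivation:
Step 1: flows [3->0,1->2,1->3,3->4] -> levels [3 9 3 7 6]
Step 2: flows [3->0,1->2,1->3,3->4] -> levels [4 7 4 6 7]
Step 3: flows [3->0,1->2,1->3,4->3] -> levels [5 5 5 7 6]
Step 4: flows [3->0,1=2,3->1,3->4] -> levels [6 6 5 4 7]
Step 5: flows [0->3,1->2,1->3,4->3] -> levels [5 4 6 7 6]
Step 6: flows [3->0,2->1,3->1,3->4] -> levels [6 6 5 4 7]
  -> period-2 cycle: step 6 state = step 4 state; never stabilizes
  -> state at step 30: (30-4) mod 2 = 0, same as step 4 -> [6 6 5 4 7]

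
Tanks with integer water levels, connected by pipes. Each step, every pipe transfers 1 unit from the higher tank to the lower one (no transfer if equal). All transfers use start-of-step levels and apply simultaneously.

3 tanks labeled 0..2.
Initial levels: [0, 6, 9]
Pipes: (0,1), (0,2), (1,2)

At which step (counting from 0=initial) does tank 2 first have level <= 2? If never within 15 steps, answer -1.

Answer: -1

Derivation:
Step 1: flows [1->0,2->0,2->1] -> levels [2 6 7]
Step 2: flows [1->0,2->0,2->1] -> levels [4 6 5]
Step 3: flows [1->0,2->0,1->2] -> levels [6 4 5]
Step 4: flows [0->1,0->2,2->1] -> levels [4 6 5]
  -> period-2 cycle (repeats step 2); tank 2 never drops to <=2
Tank 2 never reaches <=2 within 15 steps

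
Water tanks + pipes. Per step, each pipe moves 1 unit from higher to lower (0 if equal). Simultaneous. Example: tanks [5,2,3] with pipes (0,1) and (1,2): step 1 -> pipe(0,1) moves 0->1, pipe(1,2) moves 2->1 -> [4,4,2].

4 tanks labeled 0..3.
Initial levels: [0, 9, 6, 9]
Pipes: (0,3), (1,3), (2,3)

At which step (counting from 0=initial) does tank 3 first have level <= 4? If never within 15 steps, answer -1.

Answer: 6

Derivation:
Step 1: flows [3->0,1=3,3->2] -> levels [1 9 7 7]
Step 2: flows [3->0,1->3,2=3] -> levels [2 8 7 7]
Step 3: flows [3->0,1->3,2=3] -> levels [3 7 7 7]
Step 4: flows [3->0,1=3,2=3] -> levels [4 7 7 6]
Step 5: flows [3->0,1->3,2->3] -> levels [5 6 6 7]
Step 6: flows [3->0,3->1,3->2] -> levels [6 7 7 4]
Tank 3 first reaches <=4 at step 6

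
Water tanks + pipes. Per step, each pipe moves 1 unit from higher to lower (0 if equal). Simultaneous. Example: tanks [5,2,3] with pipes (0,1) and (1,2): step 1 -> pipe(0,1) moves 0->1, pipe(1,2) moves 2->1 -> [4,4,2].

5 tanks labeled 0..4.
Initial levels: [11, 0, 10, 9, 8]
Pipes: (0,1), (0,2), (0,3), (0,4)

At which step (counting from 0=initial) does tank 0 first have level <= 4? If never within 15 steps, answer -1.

Answer: -1

Derivation:
Step 1: flows [0->1,0->2,0->3,0->4] -> levels [7 1 11 10 9]
Step 2: flows [0->1,2->0,3->0,4->0] -> levels [9 2 10 9 8]
Step 3: flows [0->1,2->0,0=3,0->4] -> levels [8 3 9 9 9]
Step 4: flows [0->1,2->0,3->0,4->0] -> levels [10 4 8 8 8]
Step 5: flows [0->1,0->2,0->3,0->4] -> levels [6 5 9 9 9]
Step 6: flows [0->1,2->0,3->0,4->0] -> levels [8 6 8 8 8]
Step 7: flows [0->1,0=2,0=3,0=4] -> levels [7 7 8 8 8]
Step 8: flows [0=1,2->0,3->0,4->0] -> levels [10 7 7 7 7]
Step 9: flows [0->1,0->2,0->3,0->4] -> levels [6 8 8 8 8]
Step 10: flows [1->0,2->0,3->0,4->0] -> levels [10 7 7 7 7]
  -> period-2 cycle (repeats step 8); tank 0 never drops to <=4
Tank 0 never reaches <=4 within 15 steps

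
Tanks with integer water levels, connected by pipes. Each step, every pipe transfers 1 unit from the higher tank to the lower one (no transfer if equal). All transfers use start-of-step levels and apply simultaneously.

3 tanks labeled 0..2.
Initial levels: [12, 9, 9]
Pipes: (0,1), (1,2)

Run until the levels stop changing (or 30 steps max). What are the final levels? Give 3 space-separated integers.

Answer: 10 10 10

Derivation:
Step 1: flows [0->1,1=2] -> levels [11 10 9]
Step 2: flows [0->1,1->2] -> levels [10 10 10]
Step 3: flows [0=1,1=2] -> levels [10 10 10]
  -> stable (no change)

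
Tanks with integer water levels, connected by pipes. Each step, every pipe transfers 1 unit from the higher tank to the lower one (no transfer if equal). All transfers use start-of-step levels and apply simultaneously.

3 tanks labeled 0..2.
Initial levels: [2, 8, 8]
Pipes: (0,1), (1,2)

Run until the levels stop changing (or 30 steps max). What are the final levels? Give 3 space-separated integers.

Step 1: flows [1->0,1=2] -> levels [3 7 8]
Step 2: flows [1->0,2->1] -> levels [4 7 7]
Step 3: flows [1->0,1=2] -> levels [5 6 7]
Step 4: flows [1->0,2->1] -> levels [6 6 6]
Step 5: flows [0=1,1=2] -> levels [6 6 6]
  -> stable (no change)

Answer: 6 6 6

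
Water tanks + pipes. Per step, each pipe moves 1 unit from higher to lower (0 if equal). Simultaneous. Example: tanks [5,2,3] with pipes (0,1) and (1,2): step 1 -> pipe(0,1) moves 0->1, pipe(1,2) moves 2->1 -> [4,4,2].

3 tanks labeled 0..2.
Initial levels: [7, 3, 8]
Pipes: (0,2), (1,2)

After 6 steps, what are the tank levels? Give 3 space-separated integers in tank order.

Step 1: flows [2->0,2->1] -> levels [8 4 6]
Step 2: flows [0->2,2->1] -> levels [7 5 6]
Step 3: flows [0->2,2->1] -> levels [6 6 6]
Step 4: flows [0=2,1=2] -> levels [6 6 6]
  -> stable; steps 5..6 unchanged -> [6 6 6]

Answer: 6 6 6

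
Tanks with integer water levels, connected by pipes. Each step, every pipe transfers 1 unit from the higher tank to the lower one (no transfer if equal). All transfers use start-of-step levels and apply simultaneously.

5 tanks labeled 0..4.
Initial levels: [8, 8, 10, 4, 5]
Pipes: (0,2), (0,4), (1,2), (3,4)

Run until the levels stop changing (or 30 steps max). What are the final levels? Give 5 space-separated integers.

Step 1: flows [2->0,0->4,2->1,4->3] -> levels [8 9 8 5 5]
Step 2: flows [0=2,0->4,1->2,3=4] -> levels [7 8 9 5 6]
Step 3: flows [2->0,0->4,2->1,4->3] -> levels [7 9 7 6 6]
Step 4: flows [0=2,0->4,1->2,3=4] -> levels [6 8 8 6 7]
Step 5: flows [2->0,4->0,1=2,4->3] -> levels [8 8 7 7 5]
Step 6: flows [0->2,0->4,1->2,3->4] -> levels [6 7 9 6 7]
Step 7: flows [2->0,4->0,2->1,4->3] -> levels [8 8 7 7 5]
  -> period-2 cycle: step 7 state = step 5 state; never stabilizes
  -> state at step 30: (30-5) mod 2 = 1, same as step 6 -> [6 7 9 6 7]

Answer: 6 7 9 6 7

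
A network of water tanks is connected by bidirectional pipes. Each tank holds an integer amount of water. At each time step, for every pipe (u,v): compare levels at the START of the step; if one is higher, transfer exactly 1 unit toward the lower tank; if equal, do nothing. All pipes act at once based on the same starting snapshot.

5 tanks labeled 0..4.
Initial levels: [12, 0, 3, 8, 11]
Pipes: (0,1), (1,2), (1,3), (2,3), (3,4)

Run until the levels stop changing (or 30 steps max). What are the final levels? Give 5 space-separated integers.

Answer: 7 5 7 8 7

Derivation:
Step 1: flows [0->1,2->1,3->1,3->2,4->3] -> levels [11 3 3 7 10]
Step 2: flows [0->1,1=2,3->1,3->2,4->3] -> levels [10 5 4 6 9]
Step 3: flows [0->1,1->2,3->1,3->2,4->3] -> levels [9 6 6 5 8]
Step 4: flows [0->1,1=2,1->3,2->3,4->3] -> levels [8 6 5 8 7]
Step 5: flows [0->1,1->2,3->1,3->2,3->4] -> levels [7 7 7 5 8]
Step 6: flows [0=1,1=2,1->3,2->3,4->3] -> levels [7 6 6 8 7]
Step 7: flows [0->1,1=2,3->1,3->2,3->4] -> levels [6 8 7 5 8]
Step 8: flows [1->0,1->2,1->3,2->3,4->3] -> levels [7 5 7 8 7]
Step 9: flows [0->1,2->1,3->1,3->2,3->4] -> levels [6 8 7 5 8]
  -> period-2 cycle: step 9 state = step 7 state; never stabilizes
  -> state at step 30: (30-7) mod 2 = 1, same as step 8 -> [7 5 7 8 7]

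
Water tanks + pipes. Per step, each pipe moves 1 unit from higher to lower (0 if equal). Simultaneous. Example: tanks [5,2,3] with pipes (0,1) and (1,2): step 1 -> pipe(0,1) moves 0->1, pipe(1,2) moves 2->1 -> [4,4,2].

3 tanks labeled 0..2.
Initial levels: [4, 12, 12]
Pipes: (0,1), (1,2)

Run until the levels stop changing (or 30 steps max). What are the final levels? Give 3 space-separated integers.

Step 1: flows [1->0,1=2] -> levels [5 11 12]
Step 2: flows [1->0,2->1] -> levels [6 11 11]
Step 3: flows [1->0,1=2] -> levels [7 10 11]
Step 4: flows [1->0,2->1] -> levels [8 10 10]
Step 5: flows [1->0,1=2] -> levels [9 9 10]
Step 6: flows [0=1,2->1] -> levels [9 10 9]
Step 7: flows [1->0,1->2] -> levels [10 8 10]
Step 8: flows [0->1,2->1] -> levels [9 10 9]
  -> period-2 cycle: step 8 state = step 6 state; never stabilizes
  -> state at step 30: (30-6) mod 2 = 0, same as step 6 -> [9 10 9]

Answer: 9 10 9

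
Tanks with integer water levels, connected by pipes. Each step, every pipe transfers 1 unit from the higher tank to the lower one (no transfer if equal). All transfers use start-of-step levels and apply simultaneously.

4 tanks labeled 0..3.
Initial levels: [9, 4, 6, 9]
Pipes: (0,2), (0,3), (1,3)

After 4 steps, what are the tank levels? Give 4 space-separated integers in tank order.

Answer: 6 6 8 8

Derivation:
Step 1: flows [0->2,0=3,3->1] -> levels [8 5 7 8]
Step 2: flows [0->2,0=3,3->1] -> levels [7 6 8 7]
Step 3: flows [2->0,0=3,3->1] -> levels [8 7 7 6]
Step 4: flows [0->2,0->3,1->3] -> levels [6 6 8 8]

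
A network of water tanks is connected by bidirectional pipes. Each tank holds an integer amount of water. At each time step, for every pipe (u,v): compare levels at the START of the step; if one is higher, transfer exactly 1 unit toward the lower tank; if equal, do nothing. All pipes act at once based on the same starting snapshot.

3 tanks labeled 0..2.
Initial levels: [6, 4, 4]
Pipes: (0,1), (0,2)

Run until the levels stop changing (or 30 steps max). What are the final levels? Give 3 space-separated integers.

Step 1: flows [0->1,0->2] -> levels [4 5 5]
Step 2: flows [1->0,2->0] -> levels [6 4 4]
  -> period-2 cycle: step 2 state = step 0 state; never stabilizes
  -> state at step 30: (30-0) mod 2 = 0, same as step 0 -> [6 4 4]

Answer: 6 4 4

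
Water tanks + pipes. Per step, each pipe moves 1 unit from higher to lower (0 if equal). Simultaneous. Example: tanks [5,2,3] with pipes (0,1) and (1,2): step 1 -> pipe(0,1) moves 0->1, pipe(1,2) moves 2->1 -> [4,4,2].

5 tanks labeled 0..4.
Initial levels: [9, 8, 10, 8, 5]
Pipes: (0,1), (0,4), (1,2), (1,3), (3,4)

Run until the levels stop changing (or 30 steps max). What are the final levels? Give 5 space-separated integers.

Answer: 8 7 10 8 7

Derivation:
Step 1: flows [0->1,0->4,2->1,1=3,3->4] -> levels [7 10 9 7 7]
Step 2: flows [1->0,0=4,1->2,1->3,3=4] -> levels [8 7 10 8 7]
Step 3: flows [0->1,0->4,2->1,3->1,3->4] -> levels [6 10 9 6 9]
Step 4: flows [1->0,4->0,1->2,1->3,4->3] -> levels [8 7 10 8 7]
  -> period-2 cycle: step 4 state = step 2 state; never stabilizes
  -> state at step 30: (30-2) mod 2 = 0, same as step 2 -> [8 7 10 8 7]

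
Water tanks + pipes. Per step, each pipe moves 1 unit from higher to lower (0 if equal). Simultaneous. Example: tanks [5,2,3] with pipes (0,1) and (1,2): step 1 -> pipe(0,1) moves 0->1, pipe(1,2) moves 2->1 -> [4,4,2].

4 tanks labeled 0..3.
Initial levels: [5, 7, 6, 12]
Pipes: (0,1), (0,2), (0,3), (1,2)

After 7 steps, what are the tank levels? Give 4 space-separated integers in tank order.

Answer: 6 8 8 8

Derivation:
Step 1: flows [1->0,2->0,3->0,1->2] -> levels [8 5 6 11]
Step 2: flows [0->1,0->2,3->0,2->1] -> levels [7 7 6 10]
Step 3: flows [0=1,0->2,3->0,1->2] -> levels [7 6 8 9]
Step 4: flows [0->1,2->0,3->0,2->1] -> levels [8 8 6 8]
Step 5: flows [0=1,0->2,0=3,1->2] -> levels [7 7 8 8]
Step 6: flows [0=1,2->0,3->0,2->1] -> levels [9 8 6 7]
Step 7: flows [0->1,0->2,0->3,1->2] -> levels [6 8 8 8]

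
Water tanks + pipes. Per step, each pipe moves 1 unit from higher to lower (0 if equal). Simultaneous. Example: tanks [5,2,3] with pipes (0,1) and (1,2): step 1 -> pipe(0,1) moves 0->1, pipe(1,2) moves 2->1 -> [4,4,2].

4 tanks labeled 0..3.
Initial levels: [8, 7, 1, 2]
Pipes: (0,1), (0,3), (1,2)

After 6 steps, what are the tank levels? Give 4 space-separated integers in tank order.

Answer: 6 3 5 4

Derivation:
Step 1: flows [0->1,0->3,1->2] -> levels [6 7 2 3]
Step 2: flows [1->0,0->3,1->2] -> levels [6 5 3 4]
Step 3: flows [0->1,0->3,1->2] -> levels [4 5 4 5]
Step 4: flows [1->0,3->0,1->2] -> levels [6 3 5 4]
Step 5: flows [0->1,0->3,2->1] -> levels [4 5 4 5]
  -> period-2 cycle: step 5 state = step 3 state
  -> state at step 6: (6-3) mod 2 = 1, same as step 4 -> [6 3 5 4]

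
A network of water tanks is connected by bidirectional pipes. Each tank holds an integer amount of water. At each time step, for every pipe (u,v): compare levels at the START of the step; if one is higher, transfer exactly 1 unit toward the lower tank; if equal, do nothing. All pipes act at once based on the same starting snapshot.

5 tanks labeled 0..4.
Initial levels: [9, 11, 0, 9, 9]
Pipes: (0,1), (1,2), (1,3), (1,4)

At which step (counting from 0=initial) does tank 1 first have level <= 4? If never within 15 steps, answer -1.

Answer: -1

Derivation:
Step 1: flows [1->0,1->2,1->3,1->4] -> levels [10 7 1 10 10]
Step 2: flows [0->1,1->2,3->1,4->1] -> levels [9 9 2 9 9]
Step 3: flows [0=1,1->2,1=3,1=4] -> levels [9 8 3 9 9]
Step 4: flows [0->1,1->2,3->1,4->1] -> levels [8 10 4 8 8]
Step 5: flows [1->0,1->2,1->3,1->4] -> levels [9 6 5 9 9]
Step 6: flows [0->1,1->2,3->1,4->1] -> levels [8 8 6 8 8]
Step 7: flows [0=1,1->2,1=3,1=4] -> levels [8 7 7 8 8]
Step 8: flows [0->1,1=2,3->1,4->1] -> levels [7 10 7 7 7]
Step 9: flows [1->0,1->2,1->3,1->4] -> levels [8 6 8 8 8]
Step 10: flows [0->1,2->1,3->1,4->1] -> levels [7 10 7 7 7]
  -> period-2 cycle (repeats step 8); tank 1 never drops to <=4
Tank 1 never reaches <=4 within 15 steps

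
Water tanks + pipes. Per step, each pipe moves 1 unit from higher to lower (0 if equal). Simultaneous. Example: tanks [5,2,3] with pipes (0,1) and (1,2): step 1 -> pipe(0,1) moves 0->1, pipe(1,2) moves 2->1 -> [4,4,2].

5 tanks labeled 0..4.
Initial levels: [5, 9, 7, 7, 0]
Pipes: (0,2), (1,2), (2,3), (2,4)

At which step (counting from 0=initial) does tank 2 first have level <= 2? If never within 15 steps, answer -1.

Step 1: flows [2->0,1->2,2=3,2->4] -> levels [6 8 6 7 1]
Step 2: flows [0=2,1->2,3->2,2->4] -> levels [6 7 7 6 2]
Step 3: flows [2->0,1=2,2->3,2->4] -> levels [7 7 4 7 3]
Step 4: flows [0->2,1->2,3->2,2->4] -> levels [6 6 6 6 4]
Step 5: flows [0=2,1=2,2=3,2->4] -> levels [6 6 5 6 5]
Step 6: flows [0->2,1->2,3->2,2=4] -> levels [5 5 8 5 5]
Step 7: flows [2->0,2->1,2->3,2->4] -> levels [6 6 4 6 6]
Step 8: flows [0->2,1->2,3->2,4->2] -> levels [5 5 8 5 5]
  -> period-2 cycle (repeats step 6); tank 2 never drops to <=2
Tank 2 never reaches <=2 within 15 steps

Answer: -1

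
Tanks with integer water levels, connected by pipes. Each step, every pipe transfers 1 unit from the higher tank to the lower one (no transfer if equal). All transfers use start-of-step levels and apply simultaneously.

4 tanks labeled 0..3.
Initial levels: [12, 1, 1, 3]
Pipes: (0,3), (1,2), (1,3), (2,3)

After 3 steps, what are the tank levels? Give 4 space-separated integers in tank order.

Step 1: flows [0->3,1=2,3->1,3->2] -> levels [11 2 2 2]
Step 2: flows [0->3,1=2,1=3,2=3] -> levels [10 2 2 3]
Step 3: flows [0->3,1=2,3->1,3->2] -> levels [9 3 3 2]

Answer: 9 3 3 2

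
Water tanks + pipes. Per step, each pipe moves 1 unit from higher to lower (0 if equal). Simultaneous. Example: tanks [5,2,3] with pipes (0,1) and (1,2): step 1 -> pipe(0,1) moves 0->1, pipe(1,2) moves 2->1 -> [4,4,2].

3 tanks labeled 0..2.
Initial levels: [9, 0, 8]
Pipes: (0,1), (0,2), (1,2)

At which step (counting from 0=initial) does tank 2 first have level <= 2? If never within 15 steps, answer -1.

Step 1: flows [0->1,0->2,2->1] -> levels [7 2 8]
Step 2: flows [0->1,2->0,2->1] -> levels [7 4 6]
Step 3: flows [0->1,0->2,2->1] -> levels [5 6 6]
Step 4: flows [1->0,2->0,1=2] -> levels [7 5 5]
Step 5: flows [0->1,0->2,1=2] -> levels [5 6 6]
  -> period-2 cycle (repeats step 3); tank 2 never drops to <=2
Tank 2 never reaches <=2 within 15 steps

Answer: -1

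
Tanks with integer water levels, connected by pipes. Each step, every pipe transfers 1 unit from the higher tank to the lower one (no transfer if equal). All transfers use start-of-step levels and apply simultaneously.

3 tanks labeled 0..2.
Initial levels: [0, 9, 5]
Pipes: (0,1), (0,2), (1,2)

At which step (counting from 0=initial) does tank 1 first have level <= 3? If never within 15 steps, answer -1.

Answer: -1

Derivation:
Step 1: flows [1->0,2->0,1->2] -> levels [2 7 5]
Step 2: flows [1->0,2->0,1->2] -> levels [4 5 5]
Step 3: flows [1->0,2->0,1=2] -> levels [6 4 4]
Step 4: flows [0->1,0->2,1=2] -> levels [4 5 5]
  -> period-2 cycle (repeats step 2); tank 1 never drops to <=3
Tank 1 never reaches <=3 within 15 steps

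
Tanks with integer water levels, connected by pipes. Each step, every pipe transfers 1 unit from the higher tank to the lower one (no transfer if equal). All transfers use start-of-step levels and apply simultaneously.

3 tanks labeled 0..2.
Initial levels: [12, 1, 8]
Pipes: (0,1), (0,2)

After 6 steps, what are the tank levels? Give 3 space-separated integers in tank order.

Answer: 7 7 7

Derivation:
Step 1: flows [0->1,0->2] -> levels [10 2 9]
Step 2: flows [0->1,0->2] -> levels [8 3 10]
Step 3: flows [0->1,2->0] -> levels [8 4 9]
Step 4: flows [0->1,2->0] -> levels [8 5 8]
Step 5: flows [0->1,0=2] -> levels [7 6 8]
Step 6: flows [0->1,2->0] -> levels [7 7 7]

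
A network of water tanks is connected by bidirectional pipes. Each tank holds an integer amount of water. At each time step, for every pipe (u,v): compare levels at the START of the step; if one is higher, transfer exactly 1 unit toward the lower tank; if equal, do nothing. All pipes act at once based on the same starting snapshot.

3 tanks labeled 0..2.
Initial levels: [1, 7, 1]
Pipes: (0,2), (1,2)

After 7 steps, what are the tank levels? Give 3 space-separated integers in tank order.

Step 1: flows [0=2,1->2] -> levels [1 6 2]
Step 2: flows [2->0,1->2] -> levels [2 5 2]
Step 3: flows [0=2,1->2] -> levels [2 4 3]
Step 4: flows [2->0,1->2] -> levels [3 3 3]
Step 5: flows [0=2,1=2] -> levels [3 3 3]
  -> stable; steps 6..7 unchanged -> [3 3 3]

Answer: 3 3 3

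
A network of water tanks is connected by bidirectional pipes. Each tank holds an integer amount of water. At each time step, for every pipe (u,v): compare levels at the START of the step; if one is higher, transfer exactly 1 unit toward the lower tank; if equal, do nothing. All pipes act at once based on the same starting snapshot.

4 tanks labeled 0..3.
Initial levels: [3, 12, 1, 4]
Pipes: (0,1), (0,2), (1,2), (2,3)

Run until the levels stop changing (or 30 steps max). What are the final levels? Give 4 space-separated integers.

Answer: 6 6 3 5

Derivation:
Step 1: flows [1->0,0->2,1->2,3->2] -> levels [3 10 4 3]
Step 2: flows [1->0,2->0,1->2,2->3] -> levels [5 8 3 4]
Step 3: flows [1->0,0->2,1->2,3->2] -> levels [5 6 6 3]
Step 4: flows [1->0,2->0,1=2,2->3] -> levels [7 5 4 4]
Step 5: flows [0->1,0->2,1->2,2=3] -> levels [5 5 6 4]
Step 6: flows [0=1,2->0,2->1,2->3] -> levels [6 6 3 5]
Step 7: flows [0=1,0->2,1->2,3->2] -> levels [5 5 6 4]
  -> period-2 cycle: step 7 state = step 5 state; never stabilizes
  -> state at step 30: (30-5) mod 2 = 1, same as step 6 -> [6 6 3 5]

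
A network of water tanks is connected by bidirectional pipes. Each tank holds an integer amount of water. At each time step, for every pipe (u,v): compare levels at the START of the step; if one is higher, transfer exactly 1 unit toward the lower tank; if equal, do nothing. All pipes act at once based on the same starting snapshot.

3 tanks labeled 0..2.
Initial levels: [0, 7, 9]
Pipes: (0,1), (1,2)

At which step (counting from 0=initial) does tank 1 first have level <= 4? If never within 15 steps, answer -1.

Answer: 7

Derivation:
Step 1: flows [1->0,2->1] -> levels [1 7 8]
Step 2: flows [1->0,2->1] -> levels [2 7 7]
Step 3: flows [1->0,1=2] -> levels [3 6 7]
Step 4: flows [1->0,2->1] -> levels [4 6 6]
Step 5: flows [1->0,1=2] -> levels [5 5 6]
Step 6: flows [0=1,2->1] -> levels [5 6 5]
Step 7: flows [1->0,1->2] -> levels [6 4 6]
Tank 1 first reaches <=4 at step 7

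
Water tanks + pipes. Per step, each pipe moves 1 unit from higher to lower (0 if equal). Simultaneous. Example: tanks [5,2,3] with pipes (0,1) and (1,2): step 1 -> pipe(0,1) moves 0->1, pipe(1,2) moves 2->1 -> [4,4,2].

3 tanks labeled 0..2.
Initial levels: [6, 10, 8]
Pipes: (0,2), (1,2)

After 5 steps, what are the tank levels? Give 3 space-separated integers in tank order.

Answer: 8 8 8

Derivation:
Step 1: flows [2->0,1->2] -> levels [7 9 8]
Step 2: flows [2->0,1->2] -> levels [8 8 8]
Step 3: flows [0=2,1=2] -> levels [8 8 8]
  -> stable; steps 4..5 unchanged -> [8 8 8]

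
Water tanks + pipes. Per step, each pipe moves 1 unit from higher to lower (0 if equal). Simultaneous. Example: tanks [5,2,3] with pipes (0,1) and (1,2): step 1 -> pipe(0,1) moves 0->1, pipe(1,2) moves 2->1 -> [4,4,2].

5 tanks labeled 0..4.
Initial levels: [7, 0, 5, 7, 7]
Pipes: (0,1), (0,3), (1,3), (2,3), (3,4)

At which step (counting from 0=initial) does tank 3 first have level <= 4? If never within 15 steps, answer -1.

Step 1: flows [0->1,0=3,3->1,3->2,3=4] -> levels [6 2 6 5 7]
Step 2: flows [0->1,0->3,3->1,2->3,4->3] -> levels [4 4 5 7 6]
Step 3: flows [0=1,3->0,3->1,3->2,3->4] -> levels [5 5 6 3 7]
Tank 3 first reaches <=4 at step 3

Answer: 3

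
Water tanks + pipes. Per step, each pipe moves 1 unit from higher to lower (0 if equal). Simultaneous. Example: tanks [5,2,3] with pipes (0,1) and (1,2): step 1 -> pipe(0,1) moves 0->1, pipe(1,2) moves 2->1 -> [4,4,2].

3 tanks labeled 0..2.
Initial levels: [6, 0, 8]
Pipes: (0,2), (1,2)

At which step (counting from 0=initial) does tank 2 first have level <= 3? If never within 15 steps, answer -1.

Step 1: flows [2->0,2->1] -> levels [7 1 6]
Step 2: flows [0->2,2->1] -> levels [6 2 6]
Step 3: flows [0=2,2->1] -> levels [6 3 5]
Step 4: flows [0->2,2->1] -> levels [5 4 5]
Step 5: flows [0=2,2->1] -> levels [5 5 4]
Step 6: flows [0->2,1->2] -> levels [4 4 6]
Step 7: flows [2->0,2->1] -> levels [5 5 4]
  -> period-2 cycle (repeats step 5); tank 2 never drops to <=3
Tank 2 never reaches <=3 within 15 steps

Answer: -1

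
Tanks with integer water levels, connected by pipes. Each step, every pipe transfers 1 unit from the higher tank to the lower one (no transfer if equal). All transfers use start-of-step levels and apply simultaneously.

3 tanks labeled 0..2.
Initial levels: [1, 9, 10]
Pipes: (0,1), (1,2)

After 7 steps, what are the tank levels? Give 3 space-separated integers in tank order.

Step 1: flows [1->0,2->1] -> levels [2 9 9]
Step 2: flows [1->0,1=2] -> levels [3 8 9]
Step 3: flows [1->0,2->1] -> levels [4 8 8]
Step 4: flows [1->0,1=2] -> levels [5 7 8]
Step 5: flows [1->0,2->1] -> levels [6 7 7]
Step 6: flows [1->0,1=2] -> levels [7 6 7]
Step 7: flows [0->1,2->1] -> levels [6 8 6]

Answer: 6 8 6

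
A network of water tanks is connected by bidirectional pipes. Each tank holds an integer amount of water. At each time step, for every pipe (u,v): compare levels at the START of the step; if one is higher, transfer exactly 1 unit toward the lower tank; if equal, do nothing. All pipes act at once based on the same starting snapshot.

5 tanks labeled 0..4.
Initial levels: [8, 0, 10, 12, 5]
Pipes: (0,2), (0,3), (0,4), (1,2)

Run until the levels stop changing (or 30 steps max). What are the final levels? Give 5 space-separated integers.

Step 1: flows [2->0,3->0,0->4,2->1] -> levels [9 1 8 11 6]
Step 2: flows [0->2,3->0,0->4,2->1] -> levels [8 2 8 10 7]
Step 3: flows [0=2,3->0,0->4,2->1] -> levels [8 3 7 9 8]
Step 4: flows [0->2,3->0,0=4,2->1] -> levels [8 4 7 8 8]
Step 5: flows [0->2,0=3,0=4,2->1] -> levels [7 5 7 8 8]
Step 6: flows [0=2,3->0,4->0,2->1] -> levels [9 6 6 7 7]
Step 7: flows [0->2,0->3,0->4,1=2] -> levels [6 6 7 8 8]
Step 8: flows [2->0,3->0,4->0,2->1] -> levels [9 7 5 7 7]
Step 9: flows [0->2,0->3,0->4,1->2] -> levels [6 6 7 8 8]
  -> period-2 cycle: step 9 state = step 7 state; never stabilizes
  -> state at step 30: (30-7) mod 2 = 1, same as step 8 -> [9 7 5 7 7]

Answer: 9 7 5 7 7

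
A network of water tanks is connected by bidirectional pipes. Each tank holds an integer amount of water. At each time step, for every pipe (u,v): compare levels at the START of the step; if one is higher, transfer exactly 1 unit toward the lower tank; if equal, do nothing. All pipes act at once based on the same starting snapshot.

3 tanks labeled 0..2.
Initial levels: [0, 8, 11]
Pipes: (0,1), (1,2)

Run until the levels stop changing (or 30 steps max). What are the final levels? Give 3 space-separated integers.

Answer: 7 5 7

Derivation:
Step 1: flows [1->0,2->1] -> levels [1 8 10]
Step 2: flows [1->0,2->1] -> levels [2 8 9]
Step 3: flows [1->0,2->1] -> levels [3 8 8]
Step 4: flows [1->0,1=2] -> levels [4 7 8]
Step 5: flows [1->0,2->1] -> levels [5 7 7]
Step 6: flows [1->0,1=2] -> levels [6 6 7]
Step 7: flows [0=1,2->1] -> levels [6 7 6]
Step 8: flows [1->0,1->2] -> levels [7 5 7]
Step 9: flows [0->1,2->1] -> levels [6 7 6]
  -> period-2 cycle: step 9 state = step 7 state; never stabilizes
  -> state at step 30: (30-7) mod 2 = 1, same as step 8 -> [7 5 7]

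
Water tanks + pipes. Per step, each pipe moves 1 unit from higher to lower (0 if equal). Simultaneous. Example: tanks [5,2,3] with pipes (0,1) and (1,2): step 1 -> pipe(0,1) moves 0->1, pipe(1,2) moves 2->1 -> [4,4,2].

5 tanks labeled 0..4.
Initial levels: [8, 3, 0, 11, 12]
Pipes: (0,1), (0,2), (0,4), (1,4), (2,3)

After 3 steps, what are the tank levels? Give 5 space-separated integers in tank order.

Answer: 7 7 6 8 6

Derivation:
Step 1: flows [0->1,0->2,4->0,4->1,3->2] -> levels [7 5 2 10 10]
Step 2: flows [0->1,0->2,4->0,4->1,3->2] -> levels [6 7 4 9 8]
Step 3: flows [1->0,0->2,4->0,4->1,3->2] -> levels [7 7 6 8 6]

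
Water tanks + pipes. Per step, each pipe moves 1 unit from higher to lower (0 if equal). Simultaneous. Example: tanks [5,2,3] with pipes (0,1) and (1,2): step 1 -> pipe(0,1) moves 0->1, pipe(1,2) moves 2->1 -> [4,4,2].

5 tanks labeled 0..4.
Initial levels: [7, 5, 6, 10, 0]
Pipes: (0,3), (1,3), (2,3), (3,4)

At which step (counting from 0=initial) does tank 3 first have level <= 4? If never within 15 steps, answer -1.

Step 1: flows [3->0,3->1,3->2,3->4] -> levels [8 6 7 6 1]
Step 2: flows [0->3,1=3,2->3,3->4] -> levels [7 6 6 7 2]
Step 3: flows [0=3,3->1,3->2,3->4] -> levels [7 7 7 4 3]
Tank 3 first reaches <=4 at step 3

Answer: 3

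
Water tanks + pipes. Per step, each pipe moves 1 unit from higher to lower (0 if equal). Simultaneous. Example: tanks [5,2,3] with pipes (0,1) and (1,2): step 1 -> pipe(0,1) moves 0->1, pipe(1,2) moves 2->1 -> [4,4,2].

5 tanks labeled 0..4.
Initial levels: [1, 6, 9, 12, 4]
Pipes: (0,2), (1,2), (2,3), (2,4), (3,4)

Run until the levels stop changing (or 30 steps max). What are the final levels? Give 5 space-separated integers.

Step 1: flows [2->0,2->1,3->2,2->4,3->4] -> levels [2 7 7 10 6]
Step 2: flows [2->0,1=2,3->2,2->4,3->4] -> levels [3 7 6 8 8]
Step 3: flows [2->0,1->2,3->2,4->2,3=4] -> levels [4 6 8 7 7]
Step 4: flows [2->0,2->1,2->3,2->4,3=4] -> levels [5 7 4 8 8]
Step 5: flows [0->2,1->2,3->2,4->2,3=4] -> levels [4 6 8 7 7]
  -> period-2 cycle: step 5 state = step 3 state; never stabilizes
  -> state at step 30: (30-3) mod 2 = 1, same as step 4 -> [5 7 4 8 8]

Answer: 5 7 4 8 8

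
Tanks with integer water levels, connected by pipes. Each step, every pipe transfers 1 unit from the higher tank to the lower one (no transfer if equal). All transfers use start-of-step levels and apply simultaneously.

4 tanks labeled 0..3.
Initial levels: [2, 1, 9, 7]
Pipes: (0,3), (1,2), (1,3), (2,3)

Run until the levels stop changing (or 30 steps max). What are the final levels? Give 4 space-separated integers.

Step 1: flows [3->0,2->1,3->1,2->3] -> levels [3 3 7 6]
Step 2: flows [3->0,2->1,3->1,2->3] -> levels [4 5 5 5]
Step 3: flows [3->0,1=2,1=3,2=3] -> levels [5 5 5 4]
Step 4: flows [0->3,1=2,1->3,2->3] -> levels [4 4 4 7]
Step 5: flows [3->0,1=2,3->1,3->2] -> levels [5 5 5 4]
  -> period-2 cycle: step 5 state = step 3 state; never stabilizes
  -> state at step 30: (30-3) mod 2 = 1, same as step 4 -> [4 4 4 7]

Answer: 4 4 4 7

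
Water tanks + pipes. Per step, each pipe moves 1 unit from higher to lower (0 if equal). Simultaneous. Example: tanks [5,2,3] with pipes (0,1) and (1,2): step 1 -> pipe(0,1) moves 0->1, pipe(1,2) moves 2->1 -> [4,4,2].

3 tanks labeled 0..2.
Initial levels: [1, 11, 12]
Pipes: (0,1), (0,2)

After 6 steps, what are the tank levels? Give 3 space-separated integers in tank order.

Step 1: flows [1->0,2->0] -> levels [3 10 11]
Step 2: flows [1->0,2->0] -> levels [5 9 10]
Step 3: flows [1->0,2->0] -> levels [7 8 9]
Step 4: flows [1->0,2->0] -> levels [9 7 8]
Step 5: flows [0->1,0->2] -> levels [7 8 9]
  -> period-2 cycle: step 5 state = step 3 state
  -> state at step 6: (6-3) mod 2 = 1, same as step 4 -> [9 7 8]

Answer: 9 7 8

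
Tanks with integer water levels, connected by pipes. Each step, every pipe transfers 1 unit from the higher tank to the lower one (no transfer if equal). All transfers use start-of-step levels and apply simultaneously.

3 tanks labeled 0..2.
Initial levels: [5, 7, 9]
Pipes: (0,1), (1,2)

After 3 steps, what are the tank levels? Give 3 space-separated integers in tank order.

Answer: 7 7 7

Derivation:
Step 1: flows [1->0,2->1] -> levels [6 7 8]
Step 2: flows [1->0,2->1] -> levels [7 7 7]
Step 3: flows [0=1,1=2] -> levels [7 7 7]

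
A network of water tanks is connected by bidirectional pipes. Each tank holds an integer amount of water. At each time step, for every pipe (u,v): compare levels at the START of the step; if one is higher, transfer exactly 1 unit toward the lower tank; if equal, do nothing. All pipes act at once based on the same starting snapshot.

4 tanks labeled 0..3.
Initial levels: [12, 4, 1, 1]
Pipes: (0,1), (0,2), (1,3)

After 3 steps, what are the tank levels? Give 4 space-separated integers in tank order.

Step 1: flows [0->1,0->2,1->3] -> levels [10 4 2 2]
Step 2: flows [0->1,0->2,1->3] -> levels [8 4 3 3]
Step 3: flows [0->1,0->2,1->3] -> levels [6 4 4 4]

Answer: 6 4 4 4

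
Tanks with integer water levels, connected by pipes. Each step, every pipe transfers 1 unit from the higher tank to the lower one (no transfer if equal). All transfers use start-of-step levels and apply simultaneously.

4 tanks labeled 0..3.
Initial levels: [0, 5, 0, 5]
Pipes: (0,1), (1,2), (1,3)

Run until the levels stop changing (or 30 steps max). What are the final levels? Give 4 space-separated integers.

Step 1: flows [1->0,1->2,1=3] -> levels [1 3 1 5]
Step 2: flows [1->0,1->2,3->1] -> levels [2 2 2 4]
Step 3: flows [0=1,1=2,3->1] -> levels [2 3 2 3]
Step 4: flows [1->0,1->2,1=3] -> levels [3 1 3 3]
Step 5: flows [0->1,2->1,3->1] -> levels [2 4 2 2]
Step 6: flows [1->0,1->2,1->3] -> levels [3 1 3 3]
  -> period-2 cycle: step 6 state = step 4 state; never stabilizes
  -> state at step 30: (30-4) mod 2 = 0, same as step 4 -> [3 1 3 3]

Answer: 3 1 3 3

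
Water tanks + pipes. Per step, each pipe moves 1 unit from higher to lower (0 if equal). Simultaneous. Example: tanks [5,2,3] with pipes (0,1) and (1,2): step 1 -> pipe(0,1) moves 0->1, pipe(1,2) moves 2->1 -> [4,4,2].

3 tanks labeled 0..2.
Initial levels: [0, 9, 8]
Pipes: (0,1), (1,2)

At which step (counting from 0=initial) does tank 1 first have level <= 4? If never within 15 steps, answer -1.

Answer: -1

Derivation:
Step 1: flows [1->0,1->2] -> levels [1 7 9]
Step 2: flows [1->0,2->1] -> levels [2 7 8]
Step 3: flows [1->0,2->1] -> levels [3 7 7]
Step 4: flows [1->0,1=2] -> levels [4 6 7]
Step 5: flows [1->0,2->1] -> levels [5 6 6]
Step 6: flows [1->0,1=2] -> levels [6 5 6]
Step 7: flows [0->1,2->1] -> levels [5 7 5]
Step 8: flows [1->0,1->2] -> levels [6 5 6]
  -> period-2 cycle (repeats step 6); tank 1 never drops to <=4
Tank 1 never reaches <=4 within 15 steps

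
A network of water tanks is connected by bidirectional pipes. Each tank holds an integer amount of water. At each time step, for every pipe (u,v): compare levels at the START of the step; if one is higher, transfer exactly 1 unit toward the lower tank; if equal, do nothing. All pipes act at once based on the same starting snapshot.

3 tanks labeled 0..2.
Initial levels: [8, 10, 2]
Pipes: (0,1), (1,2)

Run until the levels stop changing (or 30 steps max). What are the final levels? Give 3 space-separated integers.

Answer: 6 8 6

Derivation:
Step 1: flows [1->0,1->2] -> levels [9 8 3]
Step 2: flows [0->1,1->2] -> levels [8 8 4]
Step 3: flows [0=1,1->2] -> levels [8 7 5]
Step 4: flows [0->1,1->2] -> levels [7 7 6]
Step 5: flows [0=1,1->2] -> levels [7 6 7]
Step 6: flows [0->1,2->1] -> levels [6 8 6]
Step 7: flows [1->0,1->2] -> levels [7 6 7]
  -> period-2 cycle: step 7 state = step 5 state; never stabilizes
  -> state at step 30: (30-5) mod 2 = 1, same as step 6 -> [6 8 6]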